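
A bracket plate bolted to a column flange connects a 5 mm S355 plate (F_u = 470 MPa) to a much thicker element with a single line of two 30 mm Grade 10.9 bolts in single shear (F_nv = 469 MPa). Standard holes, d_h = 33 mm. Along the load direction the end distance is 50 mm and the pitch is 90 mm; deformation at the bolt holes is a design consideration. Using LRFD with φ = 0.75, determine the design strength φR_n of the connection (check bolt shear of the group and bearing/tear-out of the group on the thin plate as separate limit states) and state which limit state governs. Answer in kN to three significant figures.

191 kN (bearing governs)

Bolt shear: A_b = π·30²/4 = 706.9 mm²; R_n = 469 × 706.9 × 2 × 1 / 1000 = 663 kN → 0.75 × 663 = 497 kN.
Bearing (1.2 l_c t F_u ≤ 2.4 d t F_u): upper limit = 2.4·30·5·470 / 1000 = 169.2 kN.
  Edge l_c = 50 − 33/2 = 33.5 → r_n = 94.47 kN; interior l_c = 90 − 33 = 57 → r_n = 160.7 kN.
  R_n,bearing = 1·94.47 + 1·160.7 = 255.2 kN → 0.75 × 255.2 = 191 kN.
Bearing governs: 191 kN.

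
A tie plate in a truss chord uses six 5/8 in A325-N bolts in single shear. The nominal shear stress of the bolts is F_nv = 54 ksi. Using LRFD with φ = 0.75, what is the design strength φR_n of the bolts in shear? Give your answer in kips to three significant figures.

74.6 kips

A_b = π × 0.625² / 4 = 0.3068 in².
R_n = F_nv · A_b · n · n_s = 54 × 0.3068 × 6 × 1 = 99.4 kips.
Design strength φR_n = 0.75 × 99.4 = 74.6 kips.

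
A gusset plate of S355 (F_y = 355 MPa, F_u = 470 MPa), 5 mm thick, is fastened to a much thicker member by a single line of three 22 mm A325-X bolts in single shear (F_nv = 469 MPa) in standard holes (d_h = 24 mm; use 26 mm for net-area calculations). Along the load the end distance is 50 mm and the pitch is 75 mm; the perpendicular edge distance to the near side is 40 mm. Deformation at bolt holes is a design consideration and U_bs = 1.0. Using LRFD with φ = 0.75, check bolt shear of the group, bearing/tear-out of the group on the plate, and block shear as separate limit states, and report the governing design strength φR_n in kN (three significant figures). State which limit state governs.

190 kN (block shear governs)

Bolt shear: A_b = π·22²/4 = 380.1 mm²; R_n = 469 × 380.1 × 3 × 1 / 1000 = 534.8 kN → 0.75 × 534.8 = 401 kN.
Bearing: edge l_c = 38, r_n = 107.2 kN; interior l_c = 51, r_n = 124.1 kN; R_n = 107.2 + 2·124.1 = 355.3 kN → 266 kN.
Block shear: A_gv = 1000, A_nv = 675, A_nt = 135 mm²; R_n = min(0.6F_uA_nv, 0.6F_yA_gv) + U_bs·F_u·A_nt = 253.8 kN → 190 kN.
Block shear governs: 190 kN.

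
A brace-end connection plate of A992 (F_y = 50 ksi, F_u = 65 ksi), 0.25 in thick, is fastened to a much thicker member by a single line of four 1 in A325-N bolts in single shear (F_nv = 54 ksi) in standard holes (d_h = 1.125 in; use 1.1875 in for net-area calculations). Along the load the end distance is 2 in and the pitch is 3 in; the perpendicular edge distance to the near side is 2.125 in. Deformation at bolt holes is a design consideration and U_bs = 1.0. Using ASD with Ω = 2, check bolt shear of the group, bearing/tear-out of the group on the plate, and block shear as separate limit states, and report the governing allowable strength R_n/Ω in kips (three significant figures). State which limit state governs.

Bolt shear: A_b = π·1²/4 = 0.7854 in²; R_n = 54 × 0.7854 × 4 × 1 = 169.6 kips → 169.6 / 2 = 84.8 kips.
Bearing: edge l_c = 1.438, r_n = 28.03 kips; interior l_c = 1.875, r_n = 36.56 kips; R_n = 28.03 + 3·36.56 = 137.7 kips → 68.9 kips.
Block shear: A_gv = 2.75, A_nv = 1.711, A_nt = 0.3828 in²; R_n = min(0.6F_uA_nv, 0.6F_yA_gv) + U_bs·F_u·A_nt = 91.61 kips → 45.8 kips.
Block shear governs: 45.8 kips.

45.8 kips (block shear governs)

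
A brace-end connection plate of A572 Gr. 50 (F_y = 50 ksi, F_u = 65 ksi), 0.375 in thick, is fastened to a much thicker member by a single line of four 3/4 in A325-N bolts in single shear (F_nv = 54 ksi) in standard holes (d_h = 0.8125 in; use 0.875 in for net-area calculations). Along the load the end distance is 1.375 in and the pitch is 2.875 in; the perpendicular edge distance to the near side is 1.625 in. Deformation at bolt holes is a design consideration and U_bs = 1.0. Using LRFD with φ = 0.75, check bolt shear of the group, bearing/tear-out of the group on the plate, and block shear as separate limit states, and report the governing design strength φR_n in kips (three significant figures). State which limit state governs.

Bolt shear: A_b = π·0.75²/4 = 0.4418 in²; R_n = 54 × 0.4418 × 4 × 1 = 95.43 kips → 0.75 × 95.43 = 71.6 kips.
Bearing: edge l_c = 0.9688, r_n = 28.34 kips; interior l_c = 2.062, r_n = 43.87 kips; R_n = 28.34 + 3·43.87 = 160 kips → 120 kips.
Block shear: A_gv = 3.75, A_nv = 2.602, A_nt = 0.4453 in²; R_n = min(0.6F_uA_nv, 0.6F_yA_gv) + U_bs·F_u·A_nt = 130.4 kips → 97.8 kips.
Bolt shear governs: 71.6 kips.

71.6 kips (bolt shear governs)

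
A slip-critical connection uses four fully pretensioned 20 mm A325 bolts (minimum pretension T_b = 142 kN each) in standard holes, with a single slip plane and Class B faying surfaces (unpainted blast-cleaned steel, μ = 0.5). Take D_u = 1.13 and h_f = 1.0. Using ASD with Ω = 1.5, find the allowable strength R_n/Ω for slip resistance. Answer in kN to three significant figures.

R_n = μ · D_u · h_f · T_b · n_s · n_b = 0.5 × 1.13 × 1.0 × 142 × 1 × 4 = 320.9 kN.
Allowable strength R_n/Ω = 320.9 / 1.5 = 214 kN.

214 kN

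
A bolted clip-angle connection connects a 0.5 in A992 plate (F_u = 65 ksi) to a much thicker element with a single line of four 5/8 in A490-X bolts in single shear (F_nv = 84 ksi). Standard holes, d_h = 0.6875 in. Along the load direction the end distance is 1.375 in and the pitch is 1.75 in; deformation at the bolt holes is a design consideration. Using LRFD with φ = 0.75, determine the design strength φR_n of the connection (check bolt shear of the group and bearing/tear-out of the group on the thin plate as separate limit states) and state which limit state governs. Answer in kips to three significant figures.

77.3 kips (bolt shear governs)

Bolt shear: A_b = π·0.625²/4 = 0.3068 in²; R_n = 84 × 0.3068 × 4 × 1 = 103.1 kips → 0.75 × 103.1 = 77.3 kips.
Bearing (1.2 l_c t F_u ≤ 2.4 d t F_u): upper limit = 2.4·0.625·0.5·65 = 48.75 kips.
  Edge l_c = 1.375 − 0.6875/2 = 1.031 → r_n = 40.22 kips; interior l_c = 1.75 − 0.6875 = 1.062 → r_n = 41.44 kips.
  R_n,bearing = 1·40.22 + 3·41.44 = 164.5 kips → 0.75 × 164.5 = 123 kips.
Bolt shear governs: 77.3 kips.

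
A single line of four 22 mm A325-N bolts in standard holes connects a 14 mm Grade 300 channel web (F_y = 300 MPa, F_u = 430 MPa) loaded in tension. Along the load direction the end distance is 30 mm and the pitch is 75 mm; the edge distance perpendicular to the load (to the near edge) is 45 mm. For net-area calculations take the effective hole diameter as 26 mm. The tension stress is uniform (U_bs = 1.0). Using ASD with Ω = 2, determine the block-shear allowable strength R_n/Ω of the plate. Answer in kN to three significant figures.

393 kN

Shear plane L_v = 30 + 3·75 = 255 mm; A_gv = 255 × 14 = 3570 mm².
A_nv = (255 − 3.5·26) × 14 = 2296 mm².
A_nt = (45 − 0.5·26) × 14 = 448 mm².
0.6 F_u A_nv = 592.4 kN; 0.6 F_y A_gv = 642.6 kN → shear rupture governs the shear term.
R_n = 592.4 + 1.0 × 430 × 448 / 1000 = 785 kN.
Allowable strength R_n/Ω = 785 / 2 = 393 kN.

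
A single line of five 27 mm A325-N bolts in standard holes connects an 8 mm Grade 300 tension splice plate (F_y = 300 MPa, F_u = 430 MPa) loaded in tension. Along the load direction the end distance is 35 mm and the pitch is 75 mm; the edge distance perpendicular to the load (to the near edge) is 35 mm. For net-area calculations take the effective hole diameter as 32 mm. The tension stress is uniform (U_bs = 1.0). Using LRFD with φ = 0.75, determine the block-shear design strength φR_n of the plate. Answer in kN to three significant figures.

345 kN

Shear plane L_v = 35 + 4·75 = 335 mm; A_gv = 335 × 8 = 2680 mm².
A_nv = (335 − 4.5·32) × 8 = 1528 mm².
A_nt = (35 − 0.5·32) × 8 = 152 mm².
0.6 F_u A_nv = 394.2 kN; 0.6 F_y A_gv = 482.4 kN → shear rupture governs the shear term.
R_n = 394.2 + 1.0 × 430 × 152 / 1000 = 459.6 kN.
Design strength φR_n = 0.75 × 459.6 = 345 kN.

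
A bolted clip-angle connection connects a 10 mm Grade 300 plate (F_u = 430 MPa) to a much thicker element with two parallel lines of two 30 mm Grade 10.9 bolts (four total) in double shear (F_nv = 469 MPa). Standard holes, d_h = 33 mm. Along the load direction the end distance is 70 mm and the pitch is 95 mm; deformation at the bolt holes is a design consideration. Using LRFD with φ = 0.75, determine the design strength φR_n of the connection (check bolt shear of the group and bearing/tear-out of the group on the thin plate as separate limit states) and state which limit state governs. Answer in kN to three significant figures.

878 kN (bearing governs)

Bolt shear: A_b = π·30²/4 = 706.9 mm²; R_n = 469 × 706.9 × 4 × 2 / 1000 = 2652 kN → 0.75 × 2652 = 1990 kN.
Bearing (1.2 l_c t F_u ≤ 2.4 d t F_u): upper limit = 2.4·30·10·430 / 1000 = 309.6 kN.
  Edge l_c = 70 − 33/2 = 53.5 → r_n = 276.1 kN; interior l_c = 95 − 33 = 62 → r_n = 309.6 kN.
  R_n,bearing = 2·276.1 + 2·309.6 = 1171 kN → 0.75 × 1171 = 878 kN.
Bearing governs: 878 kN.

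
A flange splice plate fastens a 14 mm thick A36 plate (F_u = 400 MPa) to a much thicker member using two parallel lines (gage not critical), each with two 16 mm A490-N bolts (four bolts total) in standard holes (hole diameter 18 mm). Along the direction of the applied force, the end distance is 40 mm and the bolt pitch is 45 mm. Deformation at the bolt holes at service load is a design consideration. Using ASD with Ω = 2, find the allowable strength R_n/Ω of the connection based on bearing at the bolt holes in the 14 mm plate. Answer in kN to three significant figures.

Per bolt r_n = 1.2 l_c t F_u ≤ 2.4 d t F_u; upper limit = 2.4 × 16 × 14 × 400 / 1000 = 215 kN.
Edge bolt: l_c = 40 − 18/2 = 31 mm → 1.2 × 31 × 14 × 400 / 1000 = 208.3 → r_n = 208.3 kN.
Interior bolts: l_c = 45 − 18 = 27 mm → 1.2 × 27 × 14 × 400 / 1000 = 181.4 → r_n = 181.4 kN.
R_n = 2 × 208.3 + 2 × 181.4 = 779.5 kN.
Allowable strength R_n/Ω = 779.5 / 2 = 390 kN.

390 kN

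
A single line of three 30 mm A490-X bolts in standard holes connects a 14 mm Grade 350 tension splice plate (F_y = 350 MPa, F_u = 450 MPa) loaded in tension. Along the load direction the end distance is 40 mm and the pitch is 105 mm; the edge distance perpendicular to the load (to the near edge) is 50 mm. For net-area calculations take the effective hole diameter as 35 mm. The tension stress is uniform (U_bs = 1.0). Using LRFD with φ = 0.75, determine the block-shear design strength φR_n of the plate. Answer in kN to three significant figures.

614 kN

Shear plane L_v = 40 + 2·105 = 250 mm; A_gv = 250 × 14 = 3500 mm².
A_nv = (250 − 2.5·35) × 14 = 2275 mm².
A_nt = (50 − 0.5·35) × 14 = 455 mm².
0.6 F_u A_nv = 614.2 kN; 0.6 F_y A_gv = 735 kN → shear rupture governs the shear term.
R_n = 614.2 + 1.0 × 450 × 455 / 1000 = 819 kN.
Design strength φR_n = 0.75 × 819 = 614 kN.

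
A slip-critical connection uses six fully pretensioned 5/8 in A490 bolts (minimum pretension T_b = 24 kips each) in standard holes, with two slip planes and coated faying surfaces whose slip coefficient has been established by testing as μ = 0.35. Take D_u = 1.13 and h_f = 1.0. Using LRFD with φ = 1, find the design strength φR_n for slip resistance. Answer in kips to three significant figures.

114 kips

R_n = μ · D_u · h_f · T_b · n_s · n_b = 0.35 × 1.13 × 1.0 × 24 × 2 × 6 = 113.9 kips.
Design strength φR_n = 1 × 113.9 = 114 kips.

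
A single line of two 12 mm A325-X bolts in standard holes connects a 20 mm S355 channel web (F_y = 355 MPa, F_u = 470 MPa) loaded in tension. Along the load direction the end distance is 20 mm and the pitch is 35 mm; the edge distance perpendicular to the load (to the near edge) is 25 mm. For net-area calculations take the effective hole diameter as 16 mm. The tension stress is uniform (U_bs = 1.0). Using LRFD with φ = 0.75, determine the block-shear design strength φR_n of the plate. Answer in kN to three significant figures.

251 kN

Shear plane L_v = 20 + 1·35 = 55 mm; A_gv = 55 × 20 = 1100 mm².
A_nv = (55 − 1.5·16) × 20 = 620 mm².
A_nt = (25 − 0.5·16) × 20 = 340 mm².
0.6 F_u A_nv = 174.8 kN; 0.6 F_y A_gv = 234.3 kN → shear rupture governs the shear term.
R_n = 174.8 + 1.0 × 470 × 340 / 1000 = 334.6 kN.
Design strength φR_n = 0.75 × 334.6 = 251 kN.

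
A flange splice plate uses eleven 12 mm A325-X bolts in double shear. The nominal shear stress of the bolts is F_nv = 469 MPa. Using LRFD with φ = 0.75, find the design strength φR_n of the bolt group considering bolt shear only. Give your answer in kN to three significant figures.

A_b = π × 12² / 4 = 113.1 mm².
R_n = F_nv · A_b · n · n_s = 469 × 113.1 × 11 × 2 / 1000 = 1167 kN.
Design strength φR_n = 0.75 × 1167 = 875 kN.

875 kN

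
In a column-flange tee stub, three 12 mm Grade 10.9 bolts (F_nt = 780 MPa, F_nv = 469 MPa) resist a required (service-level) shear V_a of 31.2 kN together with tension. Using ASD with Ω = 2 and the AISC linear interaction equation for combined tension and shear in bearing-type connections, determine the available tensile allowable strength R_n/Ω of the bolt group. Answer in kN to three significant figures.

A_b = π·12²/4 = 113.1 mm²; f_rv = 31.2 × 1000 / (3 × 113.1) = 91.96 MPa.
F'_nt = 1.3 F_nt − (Ω F_nt / F_nv) f_rv = 1.3·780 − (2·780/469)·91.96 = 708.1 MPa, capped at F_nt → F'_nt = 708.1 MPa.
R_n = F'_nt · A_b · n = 708.1 × 113.1 × 3 / 1000 = 240.3 kN.
Allowable strength R_n/Ω = 240.3 / 2 = 120 kN.

120 kN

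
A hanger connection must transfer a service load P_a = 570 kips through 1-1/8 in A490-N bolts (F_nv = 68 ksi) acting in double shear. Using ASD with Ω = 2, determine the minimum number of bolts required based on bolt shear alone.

A_b = π·1.125²/4 = 0.994 in².
Per-bolt allowable strength R_n/Ω = 68 × 0.994 × 2 / 2 = 67.59 kips.
n ≥ 570 / 67.59 = 8.433 → use 9 bolts.

9 bolts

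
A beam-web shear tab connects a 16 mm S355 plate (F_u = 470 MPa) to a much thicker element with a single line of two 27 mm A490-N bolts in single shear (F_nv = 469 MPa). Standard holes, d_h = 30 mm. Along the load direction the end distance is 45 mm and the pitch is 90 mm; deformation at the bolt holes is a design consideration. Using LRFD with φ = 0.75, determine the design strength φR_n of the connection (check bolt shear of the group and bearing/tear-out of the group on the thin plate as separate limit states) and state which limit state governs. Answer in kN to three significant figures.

Bolt shear: A_b = π·27²/4 = 572.6 mm²; R_n = 469 × 572.6 × 2 × 1 / 1000 = 537.1 kN → 0.75 × 537.1 = 403 kN.
Bearing (1.2 l_c t F_u ≤ 2.4 d t F_u): upper limit = 2.4·27·16·470 / 1000 = 487.3 kN.
  Edge l_c = 45 − 30/2 = 30 → r_n = 270.7 kN; interior l_c = 90 − 30 = 60 → r_n = 487.3 kN.
  R_n,bearing = 1·270.7 + 1·487.3 = 758 kN → 0.75 × 758 = 569 kN.
Bolt shear governs: 403 kN.

403 kN (bolt shear governs)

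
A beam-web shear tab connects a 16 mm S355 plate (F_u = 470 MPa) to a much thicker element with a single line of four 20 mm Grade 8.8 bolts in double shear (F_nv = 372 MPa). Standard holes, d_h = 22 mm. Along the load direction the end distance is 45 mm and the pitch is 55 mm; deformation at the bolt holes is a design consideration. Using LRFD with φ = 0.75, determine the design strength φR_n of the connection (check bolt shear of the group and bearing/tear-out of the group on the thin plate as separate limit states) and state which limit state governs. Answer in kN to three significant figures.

Bolt shear: A_b = π·20²/4 = 314.2 mm²; R_n = 372 × 314.2 × 4 × 2 / 1000 = 934.9 kN → 0.75 × 934.9 = 701 kN.
Bearing (1.2 l_c t F_u ≤ 2.4 d t F_u): upper limit = 2.4·20·16·470 / 1000 = 361 kN.
  Edge l_c = 45 − 22/2 = 34 → r_n = 306.8 kN; interior l_c = 55 − 22 = 33 → r_n = 297.8 kN.
  R_n,bearing = 1·306.8 + 3·297.8 = 1200 kN → 0.75 × 1200 = 900 kN.
Bolt shear governs: 701 kN.

701 kN (bolt shear governs)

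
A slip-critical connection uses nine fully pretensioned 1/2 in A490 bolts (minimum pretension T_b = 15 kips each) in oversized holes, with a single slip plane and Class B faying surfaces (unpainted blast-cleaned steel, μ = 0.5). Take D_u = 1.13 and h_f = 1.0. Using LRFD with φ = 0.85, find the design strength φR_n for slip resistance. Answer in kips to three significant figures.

R_n = μ · D_u · h_f · T_b · n_s · n_b = 0.5 × 1.13 × 1.0 × 15 × 1 × 9 = 76.27 kips.
Design strength φR_n = 0.85 × 76.27 = 64.8 kips.

64.8 kips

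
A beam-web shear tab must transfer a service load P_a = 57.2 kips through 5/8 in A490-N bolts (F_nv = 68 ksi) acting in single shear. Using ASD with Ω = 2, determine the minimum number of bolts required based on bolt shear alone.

A_b = π·0.625²/4 = 0.3068 in².
Per-bolt allowable strength R_n/Ω = 68 × 0.3068 × 1 / 2 = 10.43 kips.
n ≥ 57.2 / 10.43 = 5.484 → use 6 bolts.

6 bolts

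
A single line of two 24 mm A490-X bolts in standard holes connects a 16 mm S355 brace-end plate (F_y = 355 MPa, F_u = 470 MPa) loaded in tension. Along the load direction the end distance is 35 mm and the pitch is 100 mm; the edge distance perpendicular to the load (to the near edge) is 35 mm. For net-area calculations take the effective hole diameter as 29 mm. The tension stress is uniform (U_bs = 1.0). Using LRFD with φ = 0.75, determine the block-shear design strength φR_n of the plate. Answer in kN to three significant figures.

Shear plane L_v = 35 + 1·100 = 135 mm; A_gv = 135 × 16 = 2160 mm².
A_nv = (135 − 1.5·29) × 16 = 1464 mm².
A_nt = (35 − 0.5·29) × 16 = 328 mm².
0.6 F_u A_nv = 412.8 kN; 0.6 F_y A_gv = 460.1 kN → shear rupture governs the shear term.
R_n = 412.8 + 1.0 × 470 × 328 / 1000 = 567 kN.
Design strength φR_n = 0.75 × 567 = 425 kN.

425 kN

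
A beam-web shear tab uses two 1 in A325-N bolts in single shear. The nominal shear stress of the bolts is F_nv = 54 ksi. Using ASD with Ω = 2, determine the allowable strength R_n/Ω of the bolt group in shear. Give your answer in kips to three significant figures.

A_b = π × 1² / 4 = 0.7854 in².
R_n = F_nv · A_b · n · n_s = 54 × 0.7854 × 2 × 1 = 84.82 kips.
Allowable strength R_n/Ω = 84.82 / 2 = 42.4 kips.

42.4 kips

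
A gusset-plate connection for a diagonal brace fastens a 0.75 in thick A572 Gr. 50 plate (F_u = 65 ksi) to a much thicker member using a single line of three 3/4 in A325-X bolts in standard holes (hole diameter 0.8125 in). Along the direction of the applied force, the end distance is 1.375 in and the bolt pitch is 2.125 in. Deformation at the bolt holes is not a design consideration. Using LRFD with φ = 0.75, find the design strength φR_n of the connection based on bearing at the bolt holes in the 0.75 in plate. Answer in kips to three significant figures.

197 kips

Per bolt r_n = 1.5 l_c t F_u ≤ 3.0 d t F_u; upper limit = 3.0 × 0.75 × 0.75 × 65 = 109.7 kips.
Edge bolt: l_c = 1.375 − 0.8125/2 = 0.9688 in → 1.5 × 0.9688 × 0.75 × 65 = 70.84 → r_n = 70.84 kips.
Interior bolts: l_c = 2.125 − 0.8125 = 1.312 in → 1.5 × 1.312 × 0.75 × 65 = 95.98 → r_n = 95.98 kips.
R_n = 1 × 70.84 + 2 × 95.98 = 262.8 kips.
Design strength φR_n = 0.75 × 262.8 = 197 kips.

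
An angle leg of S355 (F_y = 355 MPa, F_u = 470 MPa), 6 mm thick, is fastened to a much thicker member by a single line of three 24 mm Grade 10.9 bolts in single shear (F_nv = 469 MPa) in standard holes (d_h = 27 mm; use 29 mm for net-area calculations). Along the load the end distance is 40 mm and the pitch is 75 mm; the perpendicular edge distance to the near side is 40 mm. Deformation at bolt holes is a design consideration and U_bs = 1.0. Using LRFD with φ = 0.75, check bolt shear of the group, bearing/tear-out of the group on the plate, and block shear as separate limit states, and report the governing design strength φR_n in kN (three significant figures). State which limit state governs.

203 kN (block shear governs)

Bolt shear: A_b = π·24²/4 = 452.4 mm²; R_n = 469 × 452.4 × 3 × 1 / 1000 = 636.5 kN → 0.75 × 636.5 = 477 kN.
Bearing: edge l_c = 26.5, r_n = 89.68 kN; interior l_c = 48, r_n = 162.4 kN; R_n = 89.68 + 2·162.4 = 414.5 kN → 311 kN.
Block shear: A_gv = 1140, A_nv = 705, A_nt = 153 mm²; R_n = min(0.6F_uA_nv, 0.6F_yA_gv) + U_bs·F_u·A_nt = 270.7 kN → 203 kN.
Block shear governs: 203 kN.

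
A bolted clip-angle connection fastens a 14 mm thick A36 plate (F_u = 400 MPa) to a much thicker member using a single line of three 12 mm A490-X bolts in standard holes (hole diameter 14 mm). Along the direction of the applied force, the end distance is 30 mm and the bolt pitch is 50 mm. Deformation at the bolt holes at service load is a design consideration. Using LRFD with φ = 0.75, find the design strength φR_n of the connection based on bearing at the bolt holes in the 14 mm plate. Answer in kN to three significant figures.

Per bolt r_n = 1.2 l_c t F_u ≤ 2.4 d t F_u; upper limit = 2.4 × 12 × 14 × 400 / 1000 = 161.3 kN.
Edge bolt: l_c = 30 − 14/2 = 23 mm → 1.2 × 23 × 14 × 400 / 1000 = 154.6 → r_n = 154.6 kN.
Interior bolts: l_c = 50 − 14 = 36 mm → 1.2 × 36 × 14 × 400 / 1000 = 241.9 → r_n = 161.3 kN.
R_n = 1 × 154.6 + 2 × 161.3 = 477.1 kN.
Design strength φR_n = 0.75 × 477.1 = 358 kN.

358 kN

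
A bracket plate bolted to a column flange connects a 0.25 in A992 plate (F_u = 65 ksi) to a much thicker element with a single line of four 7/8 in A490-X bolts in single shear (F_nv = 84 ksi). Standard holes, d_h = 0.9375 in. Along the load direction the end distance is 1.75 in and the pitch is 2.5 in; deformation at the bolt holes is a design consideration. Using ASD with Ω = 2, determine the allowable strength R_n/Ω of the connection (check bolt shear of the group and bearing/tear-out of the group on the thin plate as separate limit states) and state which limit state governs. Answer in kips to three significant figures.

58.2 kips (bearing governs)

Bolt shear: A_b = π·0.875²/4 = 0.6013 in²; R_n = 84 × 0.6013 × 4 × 1 = 202 kips → 202 / 2 = 101 kips.
Bearing (1.2 l_c t F_u ≤ 2.4 d t F_u): upper limit = 2.4·0.875·0.25·65 = 34.12 kips.
  Edge l_c = 1.75 − 0.9375/2 = 1.281 → r_n = 24.98 kips; interior l_c = 2.5 − 0.9375 = 1.562 → r_n = 30.47 kips.
  R_n,bearing = 1·24.98 + 3·30.47 = 116.4 kips → 116.4 / 2 = 58.2 kips.
Bearing governs: 58.2 kips.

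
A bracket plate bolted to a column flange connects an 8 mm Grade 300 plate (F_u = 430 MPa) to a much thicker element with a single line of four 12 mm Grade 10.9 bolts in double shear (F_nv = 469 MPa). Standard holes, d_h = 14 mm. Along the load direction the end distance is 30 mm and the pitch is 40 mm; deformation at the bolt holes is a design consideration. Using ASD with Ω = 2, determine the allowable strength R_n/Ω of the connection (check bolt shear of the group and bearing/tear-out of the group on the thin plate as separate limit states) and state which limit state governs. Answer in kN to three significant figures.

196 kN (bearing governs)

Bolt shear: A_b = π·12²/4 = 113.1 mm²; R_n = 469 × 113.1 × 4 × 2 / 1000 = 424.3 kN → 424.3 / 2 = 212 kN.
Bearing (1.2 l_c t F_u ≤ 2.4 d t F_u): upper limit = 2.4·12·8·430 / 1000 = 99.07 kN.
  Edge l_c = 30 − 14/2 = 23 → r_n = 94.94 kN; interior l_c = 40 − 14 = 26 → r_n = 99.07 kN.
  R_n,bearing = 1·94.94 + 3·99.07 = 392.2 kN → 392.2 / 2 = 196 kN.
Bearing governs: 196 kN.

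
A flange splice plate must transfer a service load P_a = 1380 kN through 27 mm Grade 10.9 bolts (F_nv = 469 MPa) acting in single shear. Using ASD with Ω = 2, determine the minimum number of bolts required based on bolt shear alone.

A_b = π·27²/4 = 572.6 mm².
Per-bolt allowable strength R_n/Ω = 469 × 572.6 × 1 / 1000 / 2 = 134.3 kN.
n ≥ 1380 / 134.3 = 10.28 → use 11 bolts.

11 bolts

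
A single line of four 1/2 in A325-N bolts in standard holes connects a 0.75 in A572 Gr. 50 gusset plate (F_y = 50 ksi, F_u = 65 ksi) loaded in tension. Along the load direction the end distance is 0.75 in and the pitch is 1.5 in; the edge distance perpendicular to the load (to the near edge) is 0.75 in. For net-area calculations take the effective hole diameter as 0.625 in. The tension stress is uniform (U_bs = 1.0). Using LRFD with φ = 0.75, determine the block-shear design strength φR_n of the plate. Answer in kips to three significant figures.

83.2 kips

Shear plane L_v = 0.75 + 3·1.5 = 5.25 in; A_gv = 5.25 × 0.75 = 3.938 in².
A_nv = (5.25 − 3.5·0.625) × 0.75 = 2.297 in².
A_nt = (0.75 − 0.5·0.625) × 0.75 = 0.3281 in².
0.6 F_u A_nv = 89.58 kips; 0.6 F_y A_gv = 118.1 kips → shear rupture governs the shear term.
R_n = 89.58 + 1.0 × 65 × 0.3281 = 110.9 kips.
Design strength φR_n = 0.75 × 110.9 = 83.2 kips.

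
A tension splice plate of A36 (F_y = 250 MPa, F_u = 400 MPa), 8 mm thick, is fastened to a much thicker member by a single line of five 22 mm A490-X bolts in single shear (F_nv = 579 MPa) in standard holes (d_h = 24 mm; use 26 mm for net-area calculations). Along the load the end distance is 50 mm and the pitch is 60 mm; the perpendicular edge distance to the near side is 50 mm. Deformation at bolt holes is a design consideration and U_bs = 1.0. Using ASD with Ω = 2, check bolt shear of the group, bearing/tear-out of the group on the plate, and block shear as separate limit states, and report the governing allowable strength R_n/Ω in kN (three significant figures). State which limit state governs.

225 kN (block shear governs)

Bolt shear: A_b = π·22²/4 = 380.1 mm²; R_n = 579 × 380.1 × 5 × 1 / 1000 = 1100 kN → 1100 / 2 = 550 kN.
Bearing: edge l_c = 38, r_n = 145.9 kN; interior l_c = 36, r_n = 138.2 kN; R_n = 145.9 + 4·138.2 = 698.9 kN → 349 kN.
Block shear: A_gv = 2320, A_nv = 1384, A_nt = 296 mm²; R_n = min(0.6F_uA_nv, 0.6F_yA_gv) + U_bs·F_u·A_nt = 450.6 kN → 225 kN.
Block shear governs: 225 kN.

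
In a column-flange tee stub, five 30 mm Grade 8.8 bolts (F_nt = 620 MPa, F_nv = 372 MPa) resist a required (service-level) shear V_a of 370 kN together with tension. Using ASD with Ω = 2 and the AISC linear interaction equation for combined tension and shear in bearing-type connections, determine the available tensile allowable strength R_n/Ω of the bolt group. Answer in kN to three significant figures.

808 kN

A_b = π·30²/4 = 706.9 mm²; f_rv = 370 × 1000 / (5 × 706.9) = 104.7 MPa.
F'_nt = 1.3 F_nt − (Ω F_nt / F_nv) f_rv = 1.3·620 − (2·620/372)·104.7 = 457 MPa, capped at F_nt → F'_nt = 457 MPa.
R_n = F'_nt · A_b · n = 457 × 706.9 × 5 / 1000 = 1615 kN.
Allowable strength R_n/Ω = 1615 / 2 = 808 kN.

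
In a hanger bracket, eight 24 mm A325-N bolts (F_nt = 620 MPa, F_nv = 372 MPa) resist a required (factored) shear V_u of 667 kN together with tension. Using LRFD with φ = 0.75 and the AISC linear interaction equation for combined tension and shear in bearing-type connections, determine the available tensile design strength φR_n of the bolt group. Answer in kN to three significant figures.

1080 kN

A_b = π·24²/4 = 452.4 mm²; f_rv = 667 × 1000 / (8 × 452.4) = 184.3 MPa.
F'_nt = 1.3 F_nt − (F_nt / φF_nv) f_rv = 1.3·620 − (620/(0.75·372))·184.3 = 396.4 MPa, capped at F_nt → F'_nt = 396.4 MPa.
R_n = F'_nt · A_b · n = 396.4 × 452.4 × 8 / 1000 = 1435 kN.
Design strength φR_n = 0.75 × 1435 = 1080 kN.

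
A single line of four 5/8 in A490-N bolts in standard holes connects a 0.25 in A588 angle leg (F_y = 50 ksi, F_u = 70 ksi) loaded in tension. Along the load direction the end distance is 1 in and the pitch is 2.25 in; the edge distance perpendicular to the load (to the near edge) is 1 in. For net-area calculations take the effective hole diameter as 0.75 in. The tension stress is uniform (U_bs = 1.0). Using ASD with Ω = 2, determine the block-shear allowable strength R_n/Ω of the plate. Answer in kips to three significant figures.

Shear plane L_v = 1 + 3·2.25 = 7.75 in; A_gv = 7.75 × 0.25 = 1.938 in².
A_nv = (7.75 − 3.5·0.75) × 0.25 = 1.281 in².
A_nt = (1 − 0.5·0.75) × 0.25 = 0.1562 in².
0.6 F_u A_nv = 53.81 kips; 0.6 F_y A_gv = 58.12 kips → shear rupture governs the shear term.
R_n = 53.81 + 1.0 × 70 × 0.1562 = 64.75 kips.
Allowable strength R_n/Ω = 64.75 / 2 = 32.4 kips.

32.4 kips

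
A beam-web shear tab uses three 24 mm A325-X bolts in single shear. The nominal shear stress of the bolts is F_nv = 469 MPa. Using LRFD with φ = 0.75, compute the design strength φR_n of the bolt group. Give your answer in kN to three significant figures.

A_b = π × 24² / 4 = 452.4 mm².
R_n = F_nv · A_b · n · n_s = 469 × 452.4 × 3 × 1 / 1000 = 636.5 kN.
Design strength φR_n = 0.75 × 636.5 = 477 kN.

477 kN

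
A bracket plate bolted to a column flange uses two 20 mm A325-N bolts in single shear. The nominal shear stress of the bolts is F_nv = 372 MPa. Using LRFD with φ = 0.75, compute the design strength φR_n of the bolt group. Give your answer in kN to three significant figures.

A_b = π × 20² / 4 = 314.2 mm².
R_n = F_nv · A_b · n · n_s = 372 × 314.2 × 2 × 1 / 1000 = 233.7 kN.
Design strength φR_n = 0.75 × 233.7 = 175 kN.

175 kN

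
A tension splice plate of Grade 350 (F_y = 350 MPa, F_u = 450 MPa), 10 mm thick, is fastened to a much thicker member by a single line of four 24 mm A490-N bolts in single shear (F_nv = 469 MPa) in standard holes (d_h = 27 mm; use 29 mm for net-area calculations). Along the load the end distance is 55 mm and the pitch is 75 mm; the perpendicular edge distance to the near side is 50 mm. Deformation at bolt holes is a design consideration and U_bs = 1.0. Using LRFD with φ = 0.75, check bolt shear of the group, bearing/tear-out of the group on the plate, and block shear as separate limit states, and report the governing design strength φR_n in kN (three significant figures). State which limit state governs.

481 kN (block shear governs)

Bolt shear: A_b = π·24²/4 = 452.4 mm²; R_n = 469 × 452.4 × 4 × 1 / 1000 = 848.7 kN → 0.75 × 848.7 = 637 kN.
Bearing: edge l_c = 41.5, r_n = 224.1 kN; interior l_c = 48, r_n = 259.2 kN; R_n = 224.1 + 3·259.2 = 1002 kN → 751 kN.
Block shear: A_gv = 2800, A_nv = 1785, A_nt = 355 mm²; R_n = min(0.6F_uA_nv, 0.6F_yA_gv) + U_bs·F_u·A_nt = 641.7 kN → 481 kN.
Block shear governs: 481 kN.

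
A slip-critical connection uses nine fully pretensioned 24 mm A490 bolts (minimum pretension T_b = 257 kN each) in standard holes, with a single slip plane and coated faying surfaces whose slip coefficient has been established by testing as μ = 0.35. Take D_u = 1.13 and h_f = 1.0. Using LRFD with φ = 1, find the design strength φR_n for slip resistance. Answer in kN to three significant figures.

R_n = μ · D_u · h_f · T_b · n_s · n_b = 0.35 × 1.13 × 1.0 × 257 × 1 × 9 = 914.8 kN.
Design strength φR_n = 1 × 914.8 = 915 kN.

915 kN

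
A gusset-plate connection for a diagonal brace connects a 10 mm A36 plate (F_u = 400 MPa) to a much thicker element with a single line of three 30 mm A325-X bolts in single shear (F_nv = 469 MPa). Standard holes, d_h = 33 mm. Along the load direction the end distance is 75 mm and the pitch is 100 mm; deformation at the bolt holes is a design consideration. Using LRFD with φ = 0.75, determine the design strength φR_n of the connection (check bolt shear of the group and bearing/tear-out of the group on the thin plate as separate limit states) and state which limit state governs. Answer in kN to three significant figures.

643 kN (bearing governs)

Bolt shear: A_b = π·30²/4 = 706.9 mm²; R_n = 469 × 706.9 × 3 × 1 / 1000 = 994.5 kN → 0.75 × 994.5 = 746 kN.
Bearing (1.2 l_c t F_u ≤ 2.4 d t F_u): upper limit = 2.4·30·10·400 / 1000 = 288 kN.
  Edge l_c = 75 − 33/2 = 58.5 → r_n = 280.8 kN; interior l_c = 100 − 33 = 67 → r_n = 288 kN.
  R_n,bearing = 1·280.8 + 2·288 = 856.8 kN → 0.75 × 856.8 = 643 kN.
Bearing governs: 643 kN.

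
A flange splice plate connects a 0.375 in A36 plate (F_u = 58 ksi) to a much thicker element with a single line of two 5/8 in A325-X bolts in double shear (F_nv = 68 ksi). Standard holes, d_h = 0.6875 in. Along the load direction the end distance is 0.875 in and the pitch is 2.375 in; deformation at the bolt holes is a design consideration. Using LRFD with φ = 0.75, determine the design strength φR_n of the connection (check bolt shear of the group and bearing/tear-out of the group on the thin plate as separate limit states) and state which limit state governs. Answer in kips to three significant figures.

34.9 kips (bearing governs)

Bolt shear: A_b = π·0.625²/4 = 0.3068 in²; R_n = 68 × 0.3068 × 2 × 2 = 83.45 kips → 0.75 × 83.45 = 62.6 kips.
Bearing (1.2 l_c t F_u ≤ 2.4 d t F_u): upper limit = 2.4·0.625·0.375·58 = 32.62 kips.
  Edge l_c = 0.875 − 0.6875/2 = 0.5312 → r_n = 13.87 kips; interior l_c = 2.375 − 0.6875 = 1.688 → r_n = 32.62 kips.
  R_n,bearing = 1·13.87 + 1·32.62 = 46.49 kips → 0.75 × 46.49 = 34.9 kips.
Bearing governs: 34.9 kips.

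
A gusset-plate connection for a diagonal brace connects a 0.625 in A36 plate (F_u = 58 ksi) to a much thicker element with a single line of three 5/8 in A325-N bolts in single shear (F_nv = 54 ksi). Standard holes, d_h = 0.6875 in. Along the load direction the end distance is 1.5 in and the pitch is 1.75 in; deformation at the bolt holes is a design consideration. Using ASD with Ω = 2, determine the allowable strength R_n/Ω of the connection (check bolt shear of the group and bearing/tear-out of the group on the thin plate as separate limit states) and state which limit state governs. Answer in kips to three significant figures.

24.9 kips (bolt shear governs)

Bolt shear: A_b = π·0.625²/4 = 0.3068 in²; R_n = 54 × 0.3068 × 3 × 1 = 49.7 kips → 49.7 / 2 = 24.9 kips.
Bearing (1.2 l_c t F_u ≤ 2.4 d t F_u): upper limit = 2.4·0.625·0.625·58 = 54.38 kips.
  Edge l_c = 1.5 − 0.6875/2 = 1.156 → r_n = 50.3 kips; interior l_c = 1.75 − 0.6875 = 1.062 → r_n = 46.22 kips.
  R_n,bearing = 1·50.3 + 2·46.22 = 142.7 kips → 142.7 / 2 = 71.4 kips.
Bolt shear governs: 24.9 kips.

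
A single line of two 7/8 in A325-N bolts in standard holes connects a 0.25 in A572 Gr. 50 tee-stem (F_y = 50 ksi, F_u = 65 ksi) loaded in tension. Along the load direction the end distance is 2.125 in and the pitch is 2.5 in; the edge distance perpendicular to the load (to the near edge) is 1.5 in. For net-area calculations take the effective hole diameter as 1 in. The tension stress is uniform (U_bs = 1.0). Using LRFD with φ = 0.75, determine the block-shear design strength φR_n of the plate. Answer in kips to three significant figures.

Shear plane L_v = 2.125 + 1·2.5 = 4.625 in; A_gv = 4.625 × 0.25 = 1.156 in².
A_nv = (4.625 − 1.5·1) × 0.25 = 0.7812 in².
A_nt = (1.5 − 0.5·1) × 0.25 = 0.25 in².
0.6 F_u A_nv = 30.47 kips; 0.6 F_y A_gv = 34.69 kips → shear rupture governs the shear term.
R_n = 30.47 + 1.0 × 65 × 0.25 = 46.72 kips.
Design strength φR_n = 0.75 × 46.72 = 35 kips.

35 kips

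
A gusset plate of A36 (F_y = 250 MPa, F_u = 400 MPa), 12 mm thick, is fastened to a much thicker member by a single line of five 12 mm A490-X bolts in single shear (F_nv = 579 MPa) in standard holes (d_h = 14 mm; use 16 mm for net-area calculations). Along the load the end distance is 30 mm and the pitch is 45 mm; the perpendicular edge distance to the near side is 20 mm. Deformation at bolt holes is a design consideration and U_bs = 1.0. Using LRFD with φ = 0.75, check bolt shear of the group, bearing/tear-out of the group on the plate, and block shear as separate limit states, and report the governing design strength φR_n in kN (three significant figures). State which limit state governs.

246 kN (bolt shear governs)

Bolt shear: A_b = π·12²/4 = 113.1 mm²; R_n = 579 × 113.1 × 5 × 1 / 1000 = 327.4 kN → 0.75 × 327.4 = 246 kN.
Bearing: edge l_c = 23, r_n = 132.5 kN; interior l_c = 31, r_n = 138.2 kN; R_n = 132.5 + 4·138.2 = 685.4 kN → 514 kN.
Block shear: A_gv = 2520, A_nv = 1656, A_nt = 144 mm²; R_n = min(0.6F_uA_nv, 0.6F_yA_gv) + U_bs·F_u·A_nt = 435.6 kN → 327 kN.
Bolt shear governs: 246 kN.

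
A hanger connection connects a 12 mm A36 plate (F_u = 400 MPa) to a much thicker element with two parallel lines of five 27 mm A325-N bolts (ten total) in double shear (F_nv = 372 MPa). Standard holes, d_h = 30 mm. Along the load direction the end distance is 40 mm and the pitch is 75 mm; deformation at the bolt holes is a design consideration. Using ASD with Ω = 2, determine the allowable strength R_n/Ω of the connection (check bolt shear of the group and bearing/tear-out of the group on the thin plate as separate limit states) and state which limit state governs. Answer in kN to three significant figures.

1180 kN (bearing governs)

Bolt shear: A_b = π·27²/4 = 572.6 mm²; R_n = 372 × 572.6 × 10 × 2 / 1000 = 4260 kN → 4260 / 2 = 2130 kN.
Bearing (1.2 l_c t F_u ≤ 2.4 d t F_u): upper limit = 2.4·27·12·400 / 1000 = 311 kN.
  Edge l_c = 40 − 30/2 = 25 → r_n = 144 kN; interior l_c = 75 − 30 = 45 → r_n = 259.2 kN.
  R_n,bearing = 2·144 + 8·259.2 = 2362 kN → 2362 / 2 = 1180 kN.
Bearing governs: 1180 kN.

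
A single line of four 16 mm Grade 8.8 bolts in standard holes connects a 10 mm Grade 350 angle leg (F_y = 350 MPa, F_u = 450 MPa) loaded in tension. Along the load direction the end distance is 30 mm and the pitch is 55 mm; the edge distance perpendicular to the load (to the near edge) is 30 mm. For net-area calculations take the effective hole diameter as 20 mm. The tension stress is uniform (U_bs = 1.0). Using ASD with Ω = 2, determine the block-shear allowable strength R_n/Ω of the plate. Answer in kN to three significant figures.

214 kN

Shear plane L_v = 30 + 3·55 = 195 mm; A_gv = 195 × 10 = 1950 mm².
A_nv = (195 − 3.5·20) × 10 = 1250 mm².
A_nt = (30 − 0.5·20) × 10 = 200 mm².
0.6 F_u A_nv = 337.5 kN; 0.6 F_y A_gv = 409.5 kN → shear rupture governs the shear term.
R_n = 337.5 + 1.0 × 450 × 200 / 1000 = 427.5 kN.
Allowable strength R_n/Ω = 427.5 / 2 = 214 kN.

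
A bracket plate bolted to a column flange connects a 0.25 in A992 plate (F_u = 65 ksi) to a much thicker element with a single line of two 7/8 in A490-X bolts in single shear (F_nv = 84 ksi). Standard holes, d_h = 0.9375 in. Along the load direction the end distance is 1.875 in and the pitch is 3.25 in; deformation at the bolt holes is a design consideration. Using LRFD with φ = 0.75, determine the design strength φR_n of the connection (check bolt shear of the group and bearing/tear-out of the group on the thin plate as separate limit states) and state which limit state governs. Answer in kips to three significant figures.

46.2 kips (bearing governs)

Bolt shear: A_b = π·0.875²/4 = 0.6013 in²; R_n = 84 × 0.6013 × 2 × 1 = 101 kips → 0.75 × 101 = 75.8 kips.
Bearing (1.2 l_c t F_u ≤ 2.4 d t F_u): upper limit = 2.4·0.875·0.25·65 = 34.12 kips.
  Edge l_c = 1.875 − 0.9375/2 = 1.406 → r_n = 27.42 kips; interior l_c = 3.25 − 0.9375 = 2.312 → r_n = 34.12 kips.
  R_n,bearing = 1·27.42 + 1·34.12 = 61.55 kips → 0.75 × 61.55 = 46.2 kips.
Bearing governs: 46.2 kips.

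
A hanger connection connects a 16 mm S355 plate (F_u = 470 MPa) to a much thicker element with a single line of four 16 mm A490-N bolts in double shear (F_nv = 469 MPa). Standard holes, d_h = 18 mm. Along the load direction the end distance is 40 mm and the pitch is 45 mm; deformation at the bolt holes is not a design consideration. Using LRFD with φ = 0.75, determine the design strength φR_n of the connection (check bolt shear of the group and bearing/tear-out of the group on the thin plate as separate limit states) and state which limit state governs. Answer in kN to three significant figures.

566 kN (bolt shear governs)

Bolt shear: A_b = π·16²/4 = 201.1 mm²; R_n = 469 × 201.1 × 4 × 2 / 1000 = 754.4 kN → 0.75 × 754.4 = 566 kN.
Bearing (1.5 l_c t F_u ≤ 3.0 d t F_u): upper limit = 3.0·16·16·470 / 1000 = 361 kN.
  Edge l_c = 40 − 18/2 = 31 → r_n = 349.7 kN; interior l_c = 45 − 18 = 27 → r_n = 304.6 kN.
  R_n,bearing = 1·349.7 + 3·304.6 = 1263 kN → 0.75 × 1263 = 948 kN.
Bolt shear governs: 566 kN.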